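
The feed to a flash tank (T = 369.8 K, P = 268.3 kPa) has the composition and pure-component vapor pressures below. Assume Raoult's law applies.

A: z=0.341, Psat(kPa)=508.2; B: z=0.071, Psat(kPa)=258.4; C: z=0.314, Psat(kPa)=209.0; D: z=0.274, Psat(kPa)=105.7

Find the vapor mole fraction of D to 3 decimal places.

Raoult's law: Kᵢ = Pᵢˢᵃᵗ/P = Pᵢˢᵃᵗ/268.3.
  K_A = 508.2/268.3 = 1.89415, K_B = 258.4/268.3 = 0.96310, K_C = 209.0/268.3 = 0.77898, K_D = 105.7/268.3 = 0.39396
Rachford–Rice: g(V/F) = Σ zᵢ(Kᵢ−1)/(1+V/F(Kᵢ−1)) = 0.
Feasibility: ΣzᵢKᵢ = 1.067, Σzᵢ/Kᵢ = 1.352 — both > 1, two phases present.
Iterate (Newton) starting at V/F = 0.5:
  V/F = 0.500: g = -0.1082, g' = -0.357 → V/F = 0.197
  V/F = 0.197: g = -0.0044, g' = -0.344 → V/F = 0.184
Converged at V/F = 0.184.
Compositions from xᵢ = zᵢ/(1+V/F(Kᵢ−1)), yᵢ = Kᵢxᵢ:
  A: x = 0.293, y = 0.555
  B: x = 0.071, y = 0.069
  C: x = 0.327, y = 0.255
  D: x = 0.308, y = 0.121

y_D = 0.121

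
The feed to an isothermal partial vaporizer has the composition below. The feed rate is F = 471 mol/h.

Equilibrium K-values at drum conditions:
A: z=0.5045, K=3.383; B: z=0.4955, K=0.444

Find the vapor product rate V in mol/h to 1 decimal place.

V = 329.4 mol/h

Rachford–Rice: g(β) = Σ zᵢ(Kᵢ−1)/(1+β(Kᵢ−1)) = 0.
Feasibility: ΣzᵢKᵢ = 1.9267, Σzᵢ/Kᵢ = 1.2651 — both > 1, two phases present.
Newton–Raphson from β = 0.38:
  β = 0.3800: g = 0.28161, g' = -1.0352 → β = 0.6520
  β = 0.6520: g = 0.03859, g' = -0.8162 → β = 0.6993
  β = 0.6993: g = 0.00011, g' = -0.8130 → β = 0.6994
Converged at β = 0.6994.
Then V = β·F = 0.6994·471 = 329.4 mol/h and L = F − V = 141.6 mol/h.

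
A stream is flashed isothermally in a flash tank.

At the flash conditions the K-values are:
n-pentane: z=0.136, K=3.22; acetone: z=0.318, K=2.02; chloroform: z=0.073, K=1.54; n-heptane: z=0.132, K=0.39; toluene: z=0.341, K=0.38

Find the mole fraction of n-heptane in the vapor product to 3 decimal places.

Material balance + equilibrium reduce to Σ zᵢ(Kᵢ−1)/(1+ψ(Kᵢ−1)) = 0.
g(0) = ΣzᵢKᵢ − 1 = 0.374 and g(1) = 1 − Σzᵢ/Kᵢ = -0.483, so a root lies in (0, 1).
Iterate (Newton) starting at ψ = 0.45:
  ψ = 0.450: g = 0.0008, g' = -0.682 → ψ = 0.451
Converged at ψ = 0.451.
Compositions from xᵢ = zᵢ/(1+ψ(Kᵢ−1)), yᵢ = Kᵢxᵢ:
  n-pentane: x = 0.068, y = 0.219
  acetone: x = 0.218, y = 0.440
  chloroform: x = 0.059, y = 0.090
  n-heptane: x = 0.182, y = 0.071
  toluene: x = 0.473, y = 0.180

y_n-heptane = 0.071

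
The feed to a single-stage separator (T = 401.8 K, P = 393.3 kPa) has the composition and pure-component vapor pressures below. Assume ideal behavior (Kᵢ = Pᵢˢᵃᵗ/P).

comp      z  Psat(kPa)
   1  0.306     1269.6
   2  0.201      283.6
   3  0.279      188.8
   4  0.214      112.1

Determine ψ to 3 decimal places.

ψ = 0.278

Raoult's law: Kᵢ = Pᵢˢᵃᵗ/P = Pᵢˢᵃᵗ/393.3.
  K_1 = 1269.6/393.3 = 3.22807, K_2 = 283.6/393.3 = 0.72108, K_3 = 188.8/393.3 = 0.48004, K_4 = 112.1/393.3 = 0.28502
Let ψ = V/F and solve Σ zᵢ(Kᵢ−1)/(1+ψ(Kᵢ−1)) = 0.
Feasibility: ΣzᵢKᵢ = 1.328, Σzᵢ/Kᵢ = 1.706 — both > 1, two phases present.
Iterate (Newton) starting at ψ = 0.55:
  ψ = 0.550: g = -0.2152, g' = -0.774 → ψ = 0.272
  ψ = 0.272: g = 0.0051, g' = -0.878 → ψ = 0.278
Converged at ψ = 0.278.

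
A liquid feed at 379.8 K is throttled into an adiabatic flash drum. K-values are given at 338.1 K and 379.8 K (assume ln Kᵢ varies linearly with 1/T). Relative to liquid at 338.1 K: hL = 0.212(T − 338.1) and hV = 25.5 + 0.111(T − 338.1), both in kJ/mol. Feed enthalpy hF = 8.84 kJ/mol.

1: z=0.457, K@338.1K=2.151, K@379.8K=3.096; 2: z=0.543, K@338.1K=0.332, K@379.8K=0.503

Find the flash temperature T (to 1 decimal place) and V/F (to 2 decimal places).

Adiabatic flash: solve Rachford–Rice at each trial T, then check hF = ψ·hV(T) + (1−ψ)·hL(T).
  T = 338.1 K: K = (2.151, 0.332), RR gives ψ = 0.212, H_out = 5.415 kJ/mol
  T = 379.8 K: K = (3.096, 0.503), RR gives ψ = 0.660, H_out = 22.900 kJ/mol
  T = 359.0 K: K = (2.609, 0.414), RR gives ψ = 0.442, H_out = 14.773 kJ/mol
  T = 348.6 K: K = (2.377, 0.372), RR gives ψ = 0.333, H_out = 10.376 kJ/mol
  T = 343.4 K: K = (2.264, 0.352), RR gives ψ = 0.276, H_out = 8.004 kJ/mol
  T = 346.0 K: K = (2.320, 0.362), RR gives ψ = 0.305, H_out = 9.208 kJ/mol
  T = 344.7 K: K = (2.292, 0.357), RR gives ψ = 0.290, H_out = 8.611 kJ/mol
Linear interpolation between T = 344.7 (H_out = 8.611) and T = 346.0 (H_out = 9.208) on hF = 8.84 gives T ≈ 345.2 K, at which ψ = 0.30.

T = 345.2 K, V/F = 0.30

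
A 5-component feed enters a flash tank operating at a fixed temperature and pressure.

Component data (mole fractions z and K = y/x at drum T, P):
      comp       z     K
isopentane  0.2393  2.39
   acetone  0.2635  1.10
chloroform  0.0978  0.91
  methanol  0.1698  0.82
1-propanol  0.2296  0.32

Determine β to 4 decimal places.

β = 0.3565

Newton–Raphson from β = 0.5:
  β = 0.5000: g = -0.05803, g' = -0.4146 → β = 0.3600
  β = 0.3600: g = -0.00140, g' = -0.4011 → β = 0.3565
Converged at β = 0.3565.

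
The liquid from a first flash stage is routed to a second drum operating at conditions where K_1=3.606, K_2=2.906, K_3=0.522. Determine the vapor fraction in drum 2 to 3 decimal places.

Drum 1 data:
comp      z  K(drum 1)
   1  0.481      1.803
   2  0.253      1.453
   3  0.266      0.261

Drum 1:
Material balance + equilibrium reduce to Σ zᵢ(Kᵢ−1)/(1+ψ₁(Kᵢ−1)) = 0.
g(0) = ΣzᵢKᵢ − 1 = 0.304 and g(1) = 1 − Σzᵢ/Kᵢ = -0.460, so a root lies in (0, 1).
Newton iteration, ψ₁⁰ = 0.5:
  ψ₁ = 0.500: g = 0.0573, g' = -0.558 → ψ₁ = 0.603
  ψ₁ = 0.603: g = -0.0041, g' = -0.645 → ψ₁ = 0.596
Converged at ψ₁ = 0.596.
Drum-1 compositions:
  1: x = 0.325, y = 0.586
  2: x = 0.199, y = 0.289
  3: x = 0.476, y = 0.124
Drum-2 feed = drum-1 liquid: z₂ = (0.3253, 0.1992, 0.4755).
Drum 2:
Let ψ₂ = V/F and solve Σ zᵢ(Kᵢ−1)/(1+ψ₂(Kᵢ−1)) = 0.
Feasibility: ΣzᵢKᵢ = 2.000, Σzᵢ/Kᵢ = 1.070 — both > 1, two phases present.
Iterate (Newton) starting at ψ₂ = 0.46:
  ψ₂ = 0.460: g = 0.2964, g' = -0.841 → ψ₂ = 0.813
  ψ₂ = 0.813: g = 0.0492, g' = -0.629 → ψ₂ = 0.891
Converged at ψ₂ = 0.891.
  1: x = 0.098, y = 0.353
  2: x = 0.074, y = 0.215
  3: x = 0.828, y = 0.432

V/F (drum 2) = 0.891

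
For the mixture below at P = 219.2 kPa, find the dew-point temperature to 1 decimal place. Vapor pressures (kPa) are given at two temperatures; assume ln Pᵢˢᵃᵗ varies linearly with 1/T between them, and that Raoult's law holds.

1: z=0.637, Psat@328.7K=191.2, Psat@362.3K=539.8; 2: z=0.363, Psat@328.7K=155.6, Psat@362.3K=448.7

T = 335.1 K

Dew-point temperature: Σzᵢ·P/Pᵢˢᵃᵗ(T) = 1. Interpolate ln Pᵢˢᵃᵗ = aᵢ + bᵢ/T.
  T = 328.7 K: ΣzᵢP/Pᵢˢᵃᵗ = 1.2417
  T = 362.3 K: ΣzᵢP/Pᵢˢᵃᵗ = 0.4360
  T = 345.5 K: ΣzᵢP/Pᵢˢᵃᵗ = 0.7173
  T = 337.1 K: ΣzᵢP/Pᵢˢᵃᵗ = 0.9373
  T = 332.9 K: ΣzᵢP/Pᵢˢᵃᵗ = 1.0769
  T = 335.0 K: ΣzᵢP/Pᵢˢᵃᵗ = 1.0042
Interpolating between 335.0 K and 337.1 K gives T ≈ 335.1 K.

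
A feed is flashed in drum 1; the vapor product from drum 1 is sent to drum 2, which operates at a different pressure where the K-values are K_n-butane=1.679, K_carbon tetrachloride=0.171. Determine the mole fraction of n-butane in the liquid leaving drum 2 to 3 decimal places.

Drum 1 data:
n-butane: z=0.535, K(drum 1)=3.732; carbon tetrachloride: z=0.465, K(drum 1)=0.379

x_n-butane (drum 2) = 0.550

Drum 1:
Let ψ₁ = V/F and solve Σ zᵢ(Kᵢ−1)/(1+ψ₁(Kᵢ−1)) = 0.
g(0) = ΣzᵢKᵢ − 1 = 1.173 and g(1) = 1 − Σzᵢ/Kᵢ = -0.370, so a root lies in (0, 1).
Iterate (Newton) starting at ψ₁ = 0.5:
  ψ₁ = 0.500: g = 0.1990, g' = -1.091 → ψ₁ = 0.682
  ψ₁ = 0.682: g = 0.0091, g' = -1.027 → ψ₁ = 0.691
Converged at ψ₁ = 0.691.
Drum-1 compositions:
  n-butane: x = 0.185, y = 0.691
  carbon tetrachloride: x = 0.815, y = 0.309
Drum-2 feed = drum-1 vapor: z₂ = (0.6912, 0.3088).
Drum 2:
Newton–Raphson from ψ₂ = 0.5:
  ψ₂ = 0.500: g = -0.0869, g' = -0.797 → ψ₂ = 0.391
  ψ₂ = 0.391: g = -0.0079, g' = -0.664 → ψ₂ = 0.379
Converged at ψ₂ = 0.379.
  n-butane: x = 0.550, y = 0.923
  carbon tetrachloride: x = 0.450, y = 0.077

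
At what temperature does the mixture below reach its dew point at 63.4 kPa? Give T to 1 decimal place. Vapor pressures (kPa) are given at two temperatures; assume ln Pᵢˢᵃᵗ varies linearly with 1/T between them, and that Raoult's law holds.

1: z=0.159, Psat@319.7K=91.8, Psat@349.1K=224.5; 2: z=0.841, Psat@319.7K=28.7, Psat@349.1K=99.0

Dew-point temperature: Σzᵢ·P/Pᵢˢᵃᵗ(T) = 1. Interpolate ln Pᵢˢᵃᵗ = aᵢ + bᵢ/T.
  T = 319.7 K: ΣzᵢP/Pᵢˢᵃᵗ = 1.9676
  T = 349.1 K: ΣzᵢP/Pᵢˢᵃᵗ = 0.5835
  T = 334.4 K: ΣzᵢP/Pᵢˢᵃᵗ = 1.0423
  T = 341.8 K: ΣzᵢP/Pᵢˢᵃᵗ = 0.7733
  T = 338.1 K: ΣzᵢP/Pᵢˢᵃᵗ = 0.8963
  T = 336.2 K: ΣzᵢP/Pᵢˢᵃᵗ = 0.9681
Interpolating between 334.4 K and 336.2 K gives T ≈ 335.4 K.

T = 335.4 K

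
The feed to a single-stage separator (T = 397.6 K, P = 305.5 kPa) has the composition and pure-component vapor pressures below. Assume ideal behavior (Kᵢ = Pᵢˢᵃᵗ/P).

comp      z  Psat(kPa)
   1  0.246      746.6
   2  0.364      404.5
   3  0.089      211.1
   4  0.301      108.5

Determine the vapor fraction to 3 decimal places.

Raoult's law: Kᵢ = Pᵢˢᵃᵗ/P = Pᵢˢᵃᵗ/305.5.
  K_1 = 746.6/305.5 = 2.44386, K_2 = 404.5/305.5 = 1.32406, K_3 = 211.1/305.5 = 0.69100, K_4 = 108.5/305.5 = 0.35516
Let ψ = V/F and solve Σ zᵢ(Kᵢ−1)/(1+ψ(Kᵢ−1)) = 0.
Feasibility: ΣzᵢKᵢ = 1.252, Σzᵢ/Kᵢ = 1.352 — both > 1, two phases present.
Newton–Raphson from ψ = 0.5:
  ψ = 0.500: g = -0.0112, g' = -0.486 → ψ = 0.477
Converged at ψ = 0.477.

ψ = 0.477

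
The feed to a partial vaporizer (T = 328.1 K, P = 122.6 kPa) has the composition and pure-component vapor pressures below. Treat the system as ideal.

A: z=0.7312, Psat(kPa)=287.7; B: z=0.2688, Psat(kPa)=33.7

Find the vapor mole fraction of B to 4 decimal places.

y_B = 0.1787

Raoult's law: Kᵢ = Pᵢˢᵃᵗ/P = Pᵢˢᵃᵗ/122.6.
  K_A = 287.7/122.6 = 2.346656, K_B = 33.7/122.6 = 0.274878
Material balance + equilibrium reduce to Σ zᵢ(Kᵢ−1)/(1+β(Kᵢ−1)) = 0.
Check two-phase: ΣzᵢKᵢ = 1.7898 > 1 and Σzᵢ/Kᵢ = 1.2895 > 1, so g(0) = 0.7898 > 0 and g(1) = -0.2895 < 0.
Newton–Raphson from β = 0.47:
  β = 0.4700: g = 0.30733, g' = -0.8226 → β = 0.8436
  β = 0.8436: g = -0.04103, g' = -1.2282 → β = 0.8102
  β = 0.8102: g = -0.00163, g' = -1.1339 → β = 0.8088
Converged at β = 0.8088.
Compositions from xᵢ = zᵢ/(1+β(Kᵢ−1)), yᵢ = Kᵢxᵢ:
  A: x = 0.3500, y = 0.8213
  B: x = 0.6500, y = 0.1787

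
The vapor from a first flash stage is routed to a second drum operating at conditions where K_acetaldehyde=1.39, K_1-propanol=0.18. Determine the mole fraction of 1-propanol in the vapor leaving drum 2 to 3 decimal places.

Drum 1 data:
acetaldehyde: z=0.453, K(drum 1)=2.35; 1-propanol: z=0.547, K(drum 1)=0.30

Drum 1:
Rachford–Rice: g(ψ₁) = Σ zᵢ(Kᵢ−1)/(1+ψ₁(Kᵢ−1)) = 0.
g(0) = ΣzᵢKᵢ − 1 = 0.229 and g(1) = 1 − Σzᵢ/Kᵢ = -1.016, so a root lies in (0, 1).
Binary case is linear: z₁(K₁−1)(1+ψ₁(K₂−1)) + z₂(K₂−1)(1+ψ₁(K₁−1)) = 0
⇒ ψ₁ = [z₁(K₁−1)+z₂(K₂−1)] / [−(K₁−1)(K₂−1)] = 0.2287/0.9450 = 0.242
Drum-1 compositions:
  acetaldehyde: x = 0.341, y = 0.802
  1-propanol: x = 0.659, y = 0.198
Drum-2 feed = drum-1 vapor: z₂ = (0.8024, 0.1976).
Drum 2:
Let ψ₂ = V/F and solve Σ zᵢ(Kᵢ−1)/(1+ψ₂(Kᵢ−1)) = 0.
Check two-phase: ΣzᵢKᵢ = 1.151 > 1 and Σzᵢ/Kᵢ = 1.675 > 1, so g(0) = 0.151 > 0 and g(1) = -0.675 < 0.
Binary case is linear: z₁(K₁−1)(1+ψ₂(K₂−1)) + z₂(K₂−1)(1+ψ₂(K₁−1)) = 0
⇒ ψ₂ = [z₁(K₁−1)+z₂(K₂−1)] / [−(K₁−1)(K₂−1)] = 0.1510/0.3198 = 0.472
  acetaldehyde: x = 0.678, y = 0.942
  1-propanol: x = 0.322, y = 0.058

y_1-propanol (drum 2) = 0.058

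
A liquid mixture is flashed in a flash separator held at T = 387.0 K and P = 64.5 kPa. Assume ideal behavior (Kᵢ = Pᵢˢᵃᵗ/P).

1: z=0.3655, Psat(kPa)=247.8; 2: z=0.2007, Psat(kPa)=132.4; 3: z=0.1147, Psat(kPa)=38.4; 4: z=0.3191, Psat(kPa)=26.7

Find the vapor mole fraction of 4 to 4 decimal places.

y_4 = 0.2528

Raoult's law: Kᵢ = Pᵢˢᵃᵗ/P = Pᵢˢᵃᵗ/64.5.
  K_1 = 247.8/64.5 = 3.841860, K_2 = 132.4/64.5 = 2.052713, K_3 = 38.4/64.5 = 0.595349, K_4 = 26.7/64.5 = 0.413953
Let ψ = V/F and solve Σ zᵢ(Kᵢ−1)/(1+ψ(Kᵢ−1)) = 0.
Check two-phase: ΣzᵢKᵢ = 2.0166 > 1 and Σzᵢ/Kᵢ = 1.1564 > 1, so g(0) = 1.0166 > 0 and g(1) = -0.1564 < 0.
Iterate (Newton) starting at ψ = 0.5:
  ψ = 0.5000: g = 0.24477, g' = -0.8479 → ψ = 0.7887
  ψ = 0.7887: g = 0.02000, g' = -0.7668 → ψ = 0.8148
  ψ = 0.8148: g = -0.00012, g' = -0.7762 → ψ = 0.8146
Converged at ψ = 0.8146.
Compositions from xᵢ = zᵢ/(1+ψ(Kᵢ−1)), yᵢ = Kᵢxᵢ:
  1: x = 0.1103, y = 0.4236
  2: x = 0.1080, y = 0.2218
  3: x = 0.1711, y = 0.1019
  4: x = 0.6106, y = 0.2528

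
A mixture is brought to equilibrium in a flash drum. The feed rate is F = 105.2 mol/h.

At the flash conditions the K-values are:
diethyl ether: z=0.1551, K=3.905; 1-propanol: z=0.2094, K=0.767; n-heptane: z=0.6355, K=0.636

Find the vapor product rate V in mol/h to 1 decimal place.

V = 18.5 mol/h

Material balance + equilibrium reduce to Σ zᵢ(Kᵢ−1)/(1+ψ(Kᵢ−1)) = 0.
g(0) = ΣzᵢKᵢ − 1 = 0.1705 and g(1) = 1 − Σzᵢ/Kᵢ = -0.3119, so a root lies in (0, 1).
Iterate (Newton) starting at ψ = 0.5:
  ψ = 0.5000: g = -0.15430, g' = -0.3580 → ψ = 0.0690
  ψ = 0.0690: g = 0.08844, g' = -1.0085 → ψ = 0.1567
  ψ = 0.1567: g = 0.01366, g' = -0.7250 → ψ = 0.1756
  ψ = 0.1756: g = 0.00041, g' = -0.6825 → ψ = 0.1762
Converged at ψ = 0.1762.
Then V = ψ·F = 0.1762·105.2 = 18.5 mol/h and L = F − V = 86.7 mol/h.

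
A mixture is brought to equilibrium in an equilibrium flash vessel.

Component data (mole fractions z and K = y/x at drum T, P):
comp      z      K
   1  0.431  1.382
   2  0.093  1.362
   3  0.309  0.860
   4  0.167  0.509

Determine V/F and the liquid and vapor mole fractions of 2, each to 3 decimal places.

Newton–Raphson from V/F = 0.62:
  V/F = 0.620: g = -0.0046, g' = -0.140 → V/F = 0.587
  V/F = 0.587: g = -0.0000, g' = -0.137 → V/F = 0.586
Converged at V/F = 0.586.
Compositions from xᵢ = zᵢ/(1+V/F(Kᵢ−1)), yᵢ = Kᵢxᵢ:
  1: x = 0.352, y = 0.487
  2: x = 0.077, y = 0.104
  3: x = 0.337, y = 0.290
  4: x = 0.235, y = 0.119

V/F = 0.586, x_2 = 0.077, y_2 = 0.104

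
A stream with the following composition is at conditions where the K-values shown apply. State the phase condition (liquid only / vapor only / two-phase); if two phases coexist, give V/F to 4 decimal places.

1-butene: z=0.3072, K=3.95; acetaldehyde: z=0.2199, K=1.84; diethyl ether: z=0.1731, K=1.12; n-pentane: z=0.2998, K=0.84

ΣzᵢKᵢ = 2.0638; Σzᵢ/Kᵢ = 0.7087.
Since Σzᵢ/Kᵢ < 1 the mixture is above its dew point — single vapor phase.

vapor only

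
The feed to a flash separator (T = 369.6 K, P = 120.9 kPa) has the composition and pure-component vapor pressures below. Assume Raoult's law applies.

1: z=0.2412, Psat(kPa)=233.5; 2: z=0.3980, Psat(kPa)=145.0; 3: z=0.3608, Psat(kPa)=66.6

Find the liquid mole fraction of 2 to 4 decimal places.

x_2 = 0.3573

Raoult's law: Kᵢ = Pᵢˢᵃᵗ/P = Pᵢˢᵃᵗ/120.9.
  K_1 = 233.5/120.9 = 1.931348, K_2 = 145.0/120.9 = 1.199338, K_3 = 66.6/120.9 = 0.550868
Material balance + equilibrium reduce to Σ zᵢ(Kᵢ−1)/(1+β(Kᵢ−1)) = 0.
Check two-phase: ΣzᵢKᵢ = 1.1419 > 1 and Σzᵢ/Kᵢ = 1.1117 > 1, so g(0) = 0.1419 > 0 and g(1) = -0.1117 < 0.
Newton–Raphson from β = 0.5:
  β = 0.5000: g = 0.01644, g' = -0.2315 → β = 0.5710
  β = 0.5710: g = -0.00006, g' = -0.2336 → β = 0.5708
Converged at β = 0.5708.
Compositions from xᵢ = zᵢ/(1+β(Kᵢ−1)), yᵢ = Kᵢxᵢ:
  1: x = 0.1575, y = 0.3042
  2: x = 0.3573, y = 0.4286
  3: x = 0.4852, y = 0.2673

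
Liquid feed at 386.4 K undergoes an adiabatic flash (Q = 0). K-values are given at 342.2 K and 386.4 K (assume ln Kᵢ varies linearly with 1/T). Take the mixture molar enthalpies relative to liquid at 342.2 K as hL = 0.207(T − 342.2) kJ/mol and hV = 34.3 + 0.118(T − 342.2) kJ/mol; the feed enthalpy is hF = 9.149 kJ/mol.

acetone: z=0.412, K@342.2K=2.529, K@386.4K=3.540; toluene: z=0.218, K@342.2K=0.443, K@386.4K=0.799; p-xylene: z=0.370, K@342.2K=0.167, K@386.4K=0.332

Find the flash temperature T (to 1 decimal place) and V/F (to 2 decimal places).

Adiabatic flash: solve Rachford–Rice at each trial T, then check hF = ψ·hV(T) + (1−ψ)·hL(T).
  T = 342.2 K: K = (2.529, 0.443, 0.167), RR gives ψ = 0.177, H_out = 6.056 kJ/mol
  T = 386.4 K: K = (3.540, 0.799, 0.332), RR gives ψ = 0.546, H_out = 25.735 kJ/mol
  T = 364.3 K: K = (3.023, 0.606, 0.240), RR gives ψ = 0.355, H_out = 16.063 kJ/mol
  T = 353.2 K: K = (2.771, 0.520, 0.201), RR gives ψ = 0.267, H_out = 11.171 kJ/mol
  T = 347.7 K: K = (2.649, 0.481, 0.184), RR gives ψ = 0.223, H_out = 8.662 kJ/mol
  T = 350.4 K: K = (2.709, 0.500, 0.192), RR gives ψ = 0.244, H_out = 9.904 kJ/mol
  T = 349.0 K: K = (2.678, 0.490, 0.188), RR gives ψ = 0.233, H_out = 9.262 kJ/mol
Linear interpolation between T = 347.7 (H_out = 8.662) and T = 349.0 (H_out = 9.262) on hF = 9.149 gives T ≈ 348.8 K, at which ψ = 0.23.

T = 348.8 K, V/F = 0.23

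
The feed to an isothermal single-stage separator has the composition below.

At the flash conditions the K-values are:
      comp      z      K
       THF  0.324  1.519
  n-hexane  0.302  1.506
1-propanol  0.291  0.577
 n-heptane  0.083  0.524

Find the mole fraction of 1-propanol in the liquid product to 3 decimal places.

Rachford–Rice: g(ψ) = Σ zᵢ(Kᵢ−1)/(1+ψ(Kᵢ−1)) = 0.
Check two-phase: ΣzᵢKᵢ = 1.158 > 1 and Σzᵢ/Kᵢ = 1.077 > 1, so g(0) = 0.158 > 0 and g(1) = -0.077 < 0.
Iterate (Newton) starting at ψ = 0.5:
  ψ = 0.500: g = 0.0475, g' = -0.220 → ψ = 0.716
  ψ = 0.716: g = -0.0016, g' = -0.238 → ψ = 0.709
Converged at ψ = 0.709.
Compositions from xᵢ = zᵢ/(1+ψ(Kᵢ−1)), yᵢ = Kᵢxᵢ:
  THF: x = 0.237, y = 0.360
  n-hexane: x = 0.222, y = 0.335
  1-propanol: x = 0.416, y = 0.240
  n-heptane: x = 0.125, y = 0.066

x_1-propanol = 0.416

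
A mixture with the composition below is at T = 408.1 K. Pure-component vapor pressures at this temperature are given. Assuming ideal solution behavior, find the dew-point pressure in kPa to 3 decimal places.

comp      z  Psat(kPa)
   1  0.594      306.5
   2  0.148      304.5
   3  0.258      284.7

At the dew point ψ → 1, so Σzᵢ/Kᵢ = 1 with Kᵢ = Pᵢˢᵃᵗ/P ⇒ 1/P = Σzᵢ/Pᵢˢᵃᵗ.
1/P = 0.594/306.5 + 0.148/304.5 + 0.258/284.7 = 0.003330 ⇒ P = 300.276 kPa

Pdew = 300.276 kPa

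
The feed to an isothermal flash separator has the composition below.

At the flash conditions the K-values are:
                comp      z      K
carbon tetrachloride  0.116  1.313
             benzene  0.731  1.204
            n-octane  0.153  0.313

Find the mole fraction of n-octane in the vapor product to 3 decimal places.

y_n-octane = 0.075

Let ψ = V/F and solve Σ zᵢ(Kᵢ−1)/(1+ψ(Kᵢ−1)) = 0.
Check two-phase: ΣzᵢKᵢ = 1.080 > 1 and Σzᵢ/Kᵢ = 1.184 > 1, so g(0) = 0.080 > 0 and g(1) = -0.184 < 0.
Newton–Raphson from ψ = 0.62:
  ψ = 0.620: g = -0.0203, g' = -0.251 → ψ = 0.539
  ψ = 0.539: g = -0.0015, g' = -0.215 → ψ = 0.532
Converged at ψ = 0.532.
Compositions from xᵢ = zᵢ/(1+ψ(Kᵢ−1)), yᵢ = Kᵢxᵢ:
  carbon tetrachloride: x = 0.099, y = 0.131
  benzene: x = 0.659, y = 0.794
  n-octane: x = 0.241, y = 0.075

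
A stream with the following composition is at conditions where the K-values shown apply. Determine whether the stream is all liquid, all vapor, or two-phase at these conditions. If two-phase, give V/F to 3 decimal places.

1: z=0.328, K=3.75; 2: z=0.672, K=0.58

ΣzᵢKᵢ = 1.620; Σzᵢ/Kᵢ = 1.246.
Both exceed 1, so a two-phase solution exists.
Rachford–Rice: g(ψ) = Σ zᵢ(Kᵢ−1)/(1+ψ(Kᵢ−1)) = 0.
Binary case is linear: z₁(K₁−1)(1+ψ(K₂−1)) + z₂(K₂−1)(1+ψ(K₁−1)) = 0
⇒ ψ = [z₁(K₁−1)+z₂(K₂−1)] / [−(K₁−1)(K₂−1)] = 0.6198/1.1550 = 0.537

two-phase, V/F = 0.537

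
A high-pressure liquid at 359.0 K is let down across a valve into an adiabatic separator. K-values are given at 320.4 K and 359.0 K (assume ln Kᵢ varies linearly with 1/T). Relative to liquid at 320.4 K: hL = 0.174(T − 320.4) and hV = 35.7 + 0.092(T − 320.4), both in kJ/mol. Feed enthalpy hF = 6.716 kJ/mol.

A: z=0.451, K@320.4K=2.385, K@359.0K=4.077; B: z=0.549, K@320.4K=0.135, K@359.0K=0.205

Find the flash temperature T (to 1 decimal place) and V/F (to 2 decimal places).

Adiabatic flash: solve Rachford–Rice at each trial T, then check hF = ψ·hV(T) + (1−ψ)·hL(T).
  T = 320.4 K: K = (2.385, 0.135), RR gives ψ = 0.125, H_out = 4.462 kJ/mol
  T = 359.0 K: K = (4.077, 0.205), RR gives ψ = 0.389, H_out = 19.368 kJ/mol
  T = 339.7 K: K = (3.166, 0.168), RR gives ψ = 0.289, H_out = 13.213 kJ/mol
  T = 330.0 K: K = (2.757, 0.151), RR gives ψ = 0.219, H_out = 9.313 kJ/mol
  T = 325.2 K: K = (2.567, 0.143), RR gives ψ = 0.176, H_out = 7.046 kJ/mol
  T = 322.8 K: K = (2.475, 0.139), RR gives ψ = 0.152, H_out = 5.800 kJ/mol
  T = 324.0 K: K = (2.521, 0.141), RR gives ψ = 0.164, H_out = 6.434 kJ/mol
  T = 324.6 K: K = (2.544, 0.142), RR gives ψ = 0.170, H_out = 6.743 kJ/mol
Linear interpolation between T = 324.0 (H_out = 6.434) and T = 324.6 (H_out = 6.743) on hF = 6.716 gives T ≈ 324.5 K, at which ψ = 0.17.

T = 324.5 K, V/F = 0.17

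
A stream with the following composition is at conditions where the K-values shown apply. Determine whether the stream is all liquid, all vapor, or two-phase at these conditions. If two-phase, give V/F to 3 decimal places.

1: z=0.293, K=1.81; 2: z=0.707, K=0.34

ΣzᵢKᵢ = 0.771; Σzᵢ/Kᵢ = 2.241.
Since ΣzᵢKᵢ < 1 the mixture is below its bubble point — single liquid phase.

all liquid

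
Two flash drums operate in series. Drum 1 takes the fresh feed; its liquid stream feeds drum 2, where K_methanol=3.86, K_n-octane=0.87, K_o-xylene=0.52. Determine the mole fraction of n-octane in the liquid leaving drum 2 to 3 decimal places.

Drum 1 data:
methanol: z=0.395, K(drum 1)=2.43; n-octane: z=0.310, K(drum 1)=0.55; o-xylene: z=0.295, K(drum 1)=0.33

x_n-octane (drum 2) = 0.385

Drum 1:
Iterate (Newton) starting at ψ₁ = 0.4:
  ψ₁ = 0.400: g = -0.0808, g' = -0.667 → ψ₁ = 0.279
  ψ₁ = 0.279: g = 0.0012, g' = -0.695 → ψ₁ = 0.281
Converged at ψ₁ = 0.281.
Drum-1 compositions:
  methanol: x = 0.282, y = 0.685
  n-octane: x = 0.355, y = 0.195
  o-xylene: x = 0.363, y = 0.120
Drum-2 feed = drum-1 liquid: z₂ = (0.2819, 0.3548, 0.3633).
Drum 2:
Material balance + equilibrium reduce to Σ zᵢ(Kᵢ−1)/(1+ψ₂(Kᵢ−1)) = 0.
Feasibility: ΣzᵢKᵢ = 1.586, Σzᵢ/Kᵢ = 1.180 — both > 1, two phases present.
Newton–Raphson from ψ₂ = 0.5:
  ψ₂ = 0.500: g = 0.0530, g' = -0.542 → ψ₂ = 0.598
  ψ₂ = 0.598: g = 0.0030, g' = -0.486 → ψ₂ = 0.604
Converged at ψ₂ = 0.604.
  methanol: x = 0.103, y = 0.399
  n-octane: x = 0.385, y = 0.335
  o-xylene: x = 0.512, y = 0.266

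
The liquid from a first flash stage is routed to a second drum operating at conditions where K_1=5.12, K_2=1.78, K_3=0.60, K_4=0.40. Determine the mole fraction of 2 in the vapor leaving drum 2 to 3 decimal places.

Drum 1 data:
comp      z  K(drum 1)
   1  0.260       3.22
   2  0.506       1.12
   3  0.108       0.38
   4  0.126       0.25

Drum 1:
Let ψ₁ = V/F and solve Σ zᵢ(Kᵢ−1)/(1+ψ₁(Kᵢ−1)) = 0.
Feasibility: ΣzᵢKᵢ = 1.476, Σzᵢ/Kᵢ = 1.321 — both > 1, two phases present.
Newton iteration, ψ₁⁰ = 0.49:
  ψ₁ = 0.490: g = 0.0882, g' = -0.563 → ψ₁ = 0.647
  ψ₁ = 0.647: g = -0.0019, g' = -0.605 → ψ₁ = 0.643
Converged at ψ₁ = 0.643.
Drum-1 compositions:
  1: x = 0.107, y = 0.345
  2: x = 0.470, y = 0.526
  3: x = 0.180, y = 0.068
  4: x = 0.244, y = 0.061
Drum-2 feed = drum-1 liquid: z₂ = (0.1071, 0.4697, 0.1797, 0.2435).
Drum 2:
Let ψ₂ = V/F and solve Σ zᵢ(Kᵢ−1)/(1+ψ₂(Kᵢ−1)) = 0.
g(0) = ΣzᵢKᵢ − 1 = 0.589 and g(1) = 1 − Σzᵢ/Kᵢ = -0.193, so a root lies in (0, 1).
Newton–Raphson from ψ₂ = 0.5:
  ψ₂ = 0.500: g = 0.1092, g' = -0.566 → ψ₂ = 0.693
  ψ₂ = 0.693: g = 0.0027, g' = -0.555 → ψ₂ = 0.698
Converged at ψ₂ = 0.698.
  1: x = 0.028, y = 0.141
  2: x = 0.304, y = 0.541
  3: x = 0.249, y = 0.150
  4: x = 0.419, y = 0.168

y_2 (drum 2) = 0.541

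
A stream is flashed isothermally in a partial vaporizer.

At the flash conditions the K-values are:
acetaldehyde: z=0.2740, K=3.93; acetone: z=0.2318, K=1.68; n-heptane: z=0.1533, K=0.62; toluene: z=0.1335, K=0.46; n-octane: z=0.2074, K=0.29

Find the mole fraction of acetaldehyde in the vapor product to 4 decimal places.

Newton–Raphson from V/F = 0.46:
  V/F = 0.4600: g = 0.07683, g' = -0.8209 → V/F = 0.5536
  V/F = 0.5536: g = 0.00148, g' = -0.7972 → V/F = 0.5555
Converged at V/F = 0.5555.
Compositions from xᵢ = zᵢ/(1+V/F(Kᵢ−1)), yᵢ = Kᵢxᵢ:
  acetaldehyde: x = 0.1043, y = 0.4098
  acetone: x = 0.1683, y = 0.2827
  n-heptane: x = 0.1943, y = 0.1205
  toluene: x = 0.1907, y = 0.0877
  n-octane: x = 0.3425, y = 0.0993

y_acetaldehyde = 0.4098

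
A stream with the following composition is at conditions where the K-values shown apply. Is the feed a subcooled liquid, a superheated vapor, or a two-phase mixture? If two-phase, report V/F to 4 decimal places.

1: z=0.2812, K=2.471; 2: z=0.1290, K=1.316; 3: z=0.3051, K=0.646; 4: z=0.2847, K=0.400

ΣzᵢKᵢ = 1.1756; Σzᵢ/Kᵢ = 1.3959.
Both exceed 1, so a two-phase solution exists.
Rachford–Rice: g(ψ) = Σ zᵢ(Kᵢ−1)/(1+ψ(Kᵢ−1)) = 0.
Newton iteration, ψ⁰ = 0.5:
  ψ = 0.5000: g = -0.10172, g' = -0.4772 → ψ = 0.2869
  ψ = 0.2869: g = 0.00172, g' = -0.5087 → ψ = 0.2903
Converged at ψ = 0.2903.

two-phase, V/F = 0.2903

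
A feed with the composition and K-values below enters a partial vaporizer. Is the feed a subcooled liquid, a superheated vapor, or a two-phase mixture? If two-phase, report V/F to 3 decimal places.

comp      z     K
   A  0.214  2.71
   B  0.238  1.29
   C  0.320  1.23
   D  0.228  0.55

ΣzᵢKᵢ = 1.406; Σzᵢ/Kᵢ = 0.938.
Since Σzᵢ/Kᵢ < 1 the mixture is above its dew point — single vapor phase.

superheated vapor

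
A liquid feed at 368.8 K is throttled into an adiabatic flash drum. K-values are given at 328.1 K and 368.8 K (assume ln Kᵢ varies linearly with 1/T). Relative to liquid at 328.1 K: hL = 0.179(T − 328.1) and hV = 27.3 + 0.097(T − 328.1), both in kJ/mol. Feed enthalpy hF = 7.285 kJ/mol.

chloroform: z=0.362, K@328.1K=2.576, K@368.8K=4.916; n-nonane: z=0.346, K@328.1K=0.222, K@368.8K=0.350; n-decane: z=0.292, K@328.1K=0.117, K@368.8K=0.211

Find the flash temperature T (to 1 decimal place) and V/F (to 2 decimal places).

Adiabatic flash: solve Rachford–Rice at each trial T, then check hF = ψ·hV(T) + (1−ψ)·hL(T).
  T = 328.1 K: K = (2.576, 0.222, 0.117), RR gives ψ = 0.033, H_out = 0.911 kJ/mol
  T = 368.8 K: K = (4.916, 0.350, 0.211), RR gives ψ = 0.343, H_out = 15.500 kJ/mol
  T = 348.5 K: K = (3.629, 0.283, 0.160), RR gives ψ = 0.225, H_out = 9.411 kJ/mol
  T = 338.3 K: K = (3.073, 0.251, 0.137), RR gives ψ = 0.144, H_out = 5.639 kJ/mol
  T = 343.4 K: K = (3.344, 0.267, 0.148), RR gives ψ = 0.187, H_out = 7.612 kJ/mol
  T = 340.9 K: K = (3.210, 0.259, 0.143), RR gives ψ = 0.167, H_out = 6.670 kJ/mol
  T = 342.1 K: K = (3.274, 0.263, 0.146), RR gives ψ = 0.177, H_out = 7.128 kJ/mol
Linear interpolation between T = 342.1 (H_out = 7.128) and T = 343.4 (H_out = 7.612) on hF = 7.285 gives T ≈ 342.5 K, at which ψ = 0.18.

T = 342.5 K, V/F = 0.18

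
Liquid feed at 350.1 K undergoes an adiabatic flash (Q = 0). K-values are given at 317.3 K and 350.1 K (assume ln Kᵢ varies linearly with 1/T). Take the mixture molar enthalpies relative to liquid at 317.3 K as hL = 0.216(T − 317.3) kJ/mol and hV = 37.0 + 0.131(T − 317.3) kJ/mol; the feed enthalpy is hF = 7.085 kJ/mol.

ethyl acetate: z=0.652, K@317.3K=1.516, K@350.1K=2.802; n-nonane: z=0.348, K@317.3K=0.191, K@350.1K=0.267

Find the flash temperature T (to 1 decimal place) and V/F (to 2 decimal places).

Adiabatic flash: solve Rachford–Rice at each trial T, then check hF = ψ·hV(T) + (1−ψ)·hL(T).
  T = 317.3 K: K = (1.516, 0.191), RR gives ψ = 0.132, H_out = 4.866 kJ/mol
  T = 350.1 K: K = (2.802, 0.267), RR gives ψ = 0.696, H_out = 30.909 kJ/mol
  T = 333.7 K: K = (2.092, 0.228), RR gives ψ = 0.526, H_out = 22.259 kJ/mol
  T = 325.5 K: K = (1.788, 0.209), RR gives ψ = 0.383, H_out = 15.668 kJ/mol
  T = 321.4 K: K = (1.648, 0.200), RR gives ψ = 0.278, H_out = 11.078 kJ/mol
  T = 319.4 K: K = (1.583, 0.196), RR gives ψ = 0.213, H_out = 8.309 kJ/mol
  T = 318.4 K: K = (1.551, 0.193), RR gives ψ = 0.176, H_out = 6.749 kJ/mol
Linear interpolation between T = 318.4 (H_out = 6.749) and T = 319.4 (H_out = 8.309) on hF = 7.085 gives T ≈ 318.6 K, at which ψ = 0.18.

T = 318.6 K, V/F = 0.18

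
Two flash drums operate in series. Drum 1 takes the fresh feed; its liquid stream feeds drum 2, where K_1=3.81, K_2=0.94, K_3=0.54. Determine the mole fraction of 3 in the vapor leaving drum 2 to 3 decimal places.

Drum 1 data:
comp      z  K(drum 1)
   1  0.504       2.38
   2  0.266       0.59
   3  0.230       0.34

y_3 (drum 2) = 0.292

Drum 1:
Material balance + equilibrium reduce to Σ zᵢ(Kᵢ−1)/(1+ψ₁(Kᵢ−1)) = 0.
g(0) = ΣzᵢKᵢ − 1 = 0.435 and g(1) = 1 − Σzᵢ/Kᵢ = -0.339, so a root lies in (0, 1).
Newton–Raphson from ψ₁ = 0.5:
  ψ₁ = 0.500: g = 0.0478, g' = -0.630 → ψ₁ = 0.576
Converged at ψ₁ = 0.576.
Drum-1 compositions:
  1: x = 0.281, y = 0.668
  2: x = 0.348, y = 0.205
  3: x = 0.371, y = 0.126
Drum-2 feed = drum-1 liquid: z₂ = (0.2809, 0.3482, 0.3710).
Drum 2:
Rachford–Rice: g(ψ₂) = Σ zᵢ(Kᵢ−1)/(1+ψ₂(Kᵢ−1)) = 0.
Check two-phase: ΣzᵢKᵢ = 1.598 > 1 and Σzᵢ/Kᵢ = 1.131 > 1, so g(0) = 0.598 > 0 and g(1) = -0.131 < 0.
Newton–Raphson from ψ₂ = 0.69:
  ψ₂ = 0.690: g = -0.0032, g' = -0.427 → ψ₂ = 0.682
Converged at ψ₂ = 0.682.
  1: x = 0.096, y = 0.367
  2: x = 0.363, y = 0.341
  3: x = 0.541, y = 0.292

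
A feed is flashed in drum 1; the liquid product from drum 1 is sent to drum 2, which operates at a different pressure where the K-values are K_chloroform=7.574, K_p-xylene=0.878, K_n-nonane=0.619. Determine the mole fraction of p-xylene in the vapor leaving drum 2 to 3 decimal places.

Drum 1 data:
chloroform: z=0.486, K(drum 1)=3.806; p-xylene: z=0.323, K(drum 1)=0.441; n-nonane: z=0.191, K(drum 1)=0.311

Drum 1:
Iterate (Newton) starting at ψ₁ = 0.39:
  ψ₁ = 0.390: g = 0.2403, g' = -1.207 → ψ₁ = 0.589
  ψ₁ = 0.589: g = 0.0233, g' = -1.025 → ψ₁ = 0.612
Converged at ψ₁ = 0.612.
Drum-1 compositions:
  chloroform: x = 0.179, y = 0.681
  p-xylene: x = 0.491, y = 0.216
  n-nonane: x = 0.330, y = 0.103
Drum-2 feed = drum-1 liquid: z₂ = (0.1789, 0.4909, 0.3302).
Drum 2:
Material balance + equilibrium reduce to Σ zᵢ(Kᵢ−1)/(1+ψ₂(Kᵢ−1)) = 0.
g(0) = ΣzᵢKᵢ − 1 = 0.990 and g(1) = 1 − Σzᵢ/Kᵢ = -0.116, so a root lies in (0, 1).
Newton–Raphson from ψ₂ = 0.38:
  ψ₂ = 0.380: g = 0.1263, g' = -0.705 → ψ₂ = 0.559
  ψ₂ = 0.559: g = 0.0274, g' = -0.440 → ψ₂ = 0.621
  ψ₂ = 0.621: g = 0.0016, g' = -0.390 → ψ₂ = 0.626
Converged at ψ₂ = 0.626.
  chloroform: x = 0.035, y = 0.265
  p-xylene: x = 0.531, y = 0.467
  n-nonane: x = 0.434, y = 0.268

y_p-xylene (drum 2) = 0.467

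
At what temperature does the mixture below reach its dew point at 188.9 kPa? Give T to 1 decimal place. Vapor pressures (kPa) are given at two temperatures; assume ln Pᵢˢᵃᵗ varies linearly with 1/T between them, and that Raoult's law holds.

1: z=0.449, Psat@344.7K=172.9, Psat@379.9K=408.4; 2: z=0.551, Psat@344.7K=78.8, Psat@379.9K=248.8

T = 363.5 K

Dew-point temperature: Σzᵢ·P/Pᵢˢᵃᵗ(T) = 1. Interpolate ln Pᵢˢᵃᵗ = aᵢ + bᵢ/T.
  T = 344.7 K: ΣzᵢP/Pᵢˢᵃᵗ = 1.8114
  T = 379.9 K: ΣzᵢP/Pᵢˢᵃᵗ = 0.6260
  T = 362.3 K: ΣzᵢP/Pᵢˢᵃᵗ = 1.0355
  T = 371.1 K: ΣzᵢP/Pᵢˢᵃᵗ = 0.7999
  T = 366.7 K: ΣzᵢP/Pᵢˢᵃᵗ = 0.9086
  T = 364.5 K: ΣzᵢP/Pᵢˢᵃᵗ = 0.9695
Interpolating between 362.3 K and 364.5 K gives T ≈ 363.5 K.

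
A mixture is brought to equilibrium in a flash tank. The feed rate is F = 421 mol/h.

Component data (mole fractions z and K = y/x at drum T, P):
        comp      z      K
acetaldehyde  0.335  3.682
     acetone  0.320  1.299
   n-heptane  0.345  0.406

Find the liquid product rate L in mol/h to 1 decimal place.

Rachford–Rice: g(V/F) = Σ zᵢ(Kᵢ−1)/(1+V/F(Kᵢ−1)) = 0.
Check two-phase: ΣzᵢKᵢ = 1.789 > 1 and Σzᵢ/Kᵢ = 1.187 > 1, so g(0) = 0.789 > 0 and g(1) = -0.187 < 0.
Iterate (Newton) starting at V/F = 0.5:
  V/F = 0.500: g = 0.1755, g' = -0.708 → V/F = 0.748
  V/F = 0.748: g = 0.0083, g' = -0.680 → V/F = 0.760
Converged at V/F = 0.760.
Then V = V/F·F = 0.7601·421 = 320.0 mol/h and L = F − V = 101.0 mol/h.

L = 101.0 mol/h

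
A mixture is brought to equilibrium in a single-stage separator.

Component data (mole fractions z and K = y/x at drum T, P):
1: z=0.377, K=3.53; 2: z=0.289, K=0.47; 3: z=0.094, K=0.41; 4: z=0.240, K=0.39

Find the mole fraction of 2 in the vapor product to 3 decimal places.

Newton–Raphson from ψ = 0.5:
  ψ = 0.500: g = -0.0766, g' = -0.871 → ψ = 0.412
  ψ = 0.412: g = 0.0022, g' = -0.928 → ψ = 0.414
Converged at ψ = 0.414.
Compositions from xᵢ = zᵢ/(1+ψ(Kᵢ−1)), yᵢ = Kᵢxᵢ:
  1: x = 0.184, y = 0.650
  2: x = 0.370, y = 0.174
  3: x = 0.124, y = 0.051
  4: x = 0.321, y = 0.125

y_2 = 0.174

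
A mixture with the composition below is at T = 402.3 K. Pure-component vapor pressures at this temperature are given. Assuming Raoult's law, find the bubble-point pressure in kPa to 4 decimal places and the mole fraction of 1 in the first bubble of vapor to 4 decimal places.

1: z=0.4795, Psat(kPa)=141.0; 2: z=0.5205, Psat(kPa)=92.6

At the bubble point ψ → 0, so ΣzᵢKᵢ = 1 with Kᵢ = Pᵢˢᵃᵗ/P ⇒ P = ΣzᵢPᵢˢᵃᵗ.
P = 0.4795·141.0 + 0.5205·92.6 = 115.8078 kPa
yᵢ = zᵢPᵢˢᵃᵗ/P ⇒ y_1 = 0.4795·141.0/115.8078 = 0.5838

Pbub = 115.8078 kPa, y_1 = 0.5838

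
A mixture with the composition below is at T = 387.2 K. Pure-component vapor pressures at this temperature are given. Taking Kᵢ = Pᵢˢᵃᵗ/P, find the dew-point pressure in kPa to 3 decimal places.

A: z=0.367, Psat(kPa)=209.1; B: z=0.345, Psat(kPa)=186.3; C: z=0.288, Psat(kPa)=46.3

Pdew = 101.757 kPa

At the dew point ψ → 1, so Σzᵢ/Kᵢ = 1 with Kᵢ = Pᵢˢᵃᵗ/P ⇒ 1/P = Σzᵢ/Pᵢˢᵃᵗ.
1/P = 0.367/209.1 + 0.345/186.3 + 0.288/46.3 = 0.009827 ⇒ P = 101.757 kPa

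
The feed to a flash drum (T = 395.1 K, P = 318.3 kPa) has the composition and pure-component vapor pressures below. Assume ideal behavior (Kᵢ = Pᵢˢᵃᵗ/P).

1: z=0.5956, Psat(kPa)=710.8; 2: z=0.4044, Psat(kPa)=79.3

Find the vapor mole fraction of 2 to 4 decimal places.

Raoult's law: Kᵢ = Pᵢˢᵃᵗ/P = Pᵢˢᵃᵗ/318.3.
  K_1 = 710.8/318.3 = 2.233113, K_2 = 79.3/318.3 = 0.249136
Let ψ = V/F and solve Σ zᵢ(Kᵢ−1)/(1+ψ(Kᵢ−1)) = 0.
g(0) = ΣzᵢKᵢ − 1 = 0.4308 and g(1) = 1 − Σzᵢ/Kᵢ = -0.8899, so a root lies in (0, 1).
Binary case is linear: z₁(K₁−1)(1+ψ(K₂−1)) + z₂(K₂−1)(1+ψ(K₁−1)) = 0
⇒ ψ = [z₁(K₁−1)+z₂(K₂−1)] / [−(K₁−1)(K₂−1)] = 0.43079/0.92590 = 0.4653
Compositions from xᵢ = zᵢ/(1+ψ(Kᵢ−1)), yᵢ = Kᵢxᵢ:
  1: x = 0.3785, y = 0.8452
  2: x = 0.6215, y = 0.1548

y_2 = 0.1548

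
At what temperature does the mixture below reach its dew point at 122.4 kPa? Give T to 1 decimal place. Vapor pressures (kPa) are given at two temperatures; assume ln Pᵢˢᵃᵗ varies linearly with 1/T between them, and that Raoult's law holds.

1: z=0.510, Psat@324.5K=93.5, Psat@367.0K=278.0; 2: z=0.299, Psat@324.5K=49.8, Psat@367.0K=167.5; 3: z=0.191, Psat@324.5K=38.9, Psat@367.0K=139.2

T = 348.1 K

Dew-point temperature: Σzᵢ·P/Pᵢˢᵃᵗ(T) = 1. Interpolate ln Pᵢˢᵃᵗ = aᵢ + bᵢ/T.
  T = 324.5 K: ΣzᵢP/Pᵢˢᵃᵗ = 2.0035
  T = 367.0 K: ΣzᵢP/Pᵢˢᵃᵗ = 0.6110
  T = 345.8 K: ΣzᵢP/Pᵢˢᵃᵗ = 1.0645
  T = 356.4 K: ΣzᵢP/Pᵢˢᵃᵗ = 0.7997
  T = 351.1 K: ΣzᵢP/Pᵢˢᵃᵗ = 0.9206
  T = 348.5 K: ΣzᵢP/Pᵢˢᵃᵗ = 0.9880
Interpolating between 345.8 K and 348.5 K gives T ≈ 348.1 K.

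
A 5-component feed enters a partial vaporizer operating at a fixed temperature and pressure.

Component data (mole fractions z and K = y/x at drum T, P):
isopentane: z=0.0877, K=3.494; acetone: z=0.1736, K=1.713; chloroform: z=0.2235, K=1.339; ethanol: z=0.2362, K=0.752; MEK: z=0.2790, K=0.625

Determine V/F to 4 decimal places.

Material balance + equilibrium reduce to Σ zᵢ(Kᵢ−1)/(1+V/F(Kᵢ−1)) = 0.
g(0) = ΣzᵢKᵢ − 1 = 0.2551 and g(1) = 1 − Σzᵢ/Kᵢ = -0.0539, so a root lies in (0, 1).
Newton–Raphson from V/F = 0.35:
  V/F = 0.3500: g = 0.09899, g' = -0.3020 → V/F = 0.6778
  V/F = 0.6778: g = 0.01565, g' = -0.2240 → V/F = 0.7477
  V/F = 0.7477: g = 0.00022, g' = -0.2180 → V/F = 0.7487
Converged at V/F = 0.7487.

V/F = 0.7487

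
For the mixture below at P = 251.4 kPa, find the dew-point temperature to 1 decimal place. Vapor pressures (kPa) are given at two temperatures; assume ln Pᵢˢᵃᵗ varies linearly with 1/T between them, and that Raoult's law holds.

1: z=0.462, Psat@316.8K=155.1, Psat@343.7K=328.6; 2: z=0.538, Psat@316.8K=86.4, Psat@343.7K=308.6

Dew-point temperature: Σzᵢ·P/Pᵢˢᵃᵗ(T) = 1. Interpolate ln Pᵢˢᵃᵗ = aᵢ + bᵢ/T.
  T = 316.8 K: ΣzᵢP/Pᵢˢᵃᵗ = 2.3143
  T = 343.7 K: ΣzᵢP/Pᵢˢᵃᵗ = 0.7917
  T = 330.2 K: ΣzᵢP/Pᵢˢᵃᵗ = 1.3164
  T = 336.9 K: ΣzᵢP/Pᵢˢᵃᵗ = 1.0157
  T = 340.3 K: ΣzᵢP/Pᵢˢᵃᵗ = 0.8952
  T = 338.6 K: ΣzᵢP/Pᵢˢᵃᵗ = 0.9531
Interpolating between 336.9 K and 338.6 K gives T ≈ 337.3 K.

T = 337.3 K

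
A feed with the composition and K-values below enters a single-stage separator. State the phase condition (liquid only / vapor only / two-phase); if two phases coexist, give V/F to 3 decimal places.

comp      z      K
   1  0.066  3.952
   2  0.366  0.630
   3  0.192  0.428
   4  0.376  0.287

ΣzᵢKᵢ = 0.681; Σzᵢ/Kᵢ = 2.356.
Since ΣzᵢKᵢ < 1 the mixture is below its bubble point — single liquid phase.

liquid only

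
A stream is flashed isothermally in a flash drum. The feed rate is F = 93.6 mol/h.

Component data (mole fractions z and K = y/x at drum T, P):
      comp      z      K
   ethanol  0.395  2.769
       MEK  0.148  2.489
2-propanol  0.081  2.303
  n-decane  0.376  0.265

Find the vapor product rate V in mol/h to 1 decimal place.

V = 57.9 mol/h

Material balance + equilibrium reduce to Σ zᵢ(Kᵢ−1)/(1+V/F(Kᵢ−1)) = 0.
Feasibility: ΣzᵢKᵢ = 1.748, Σzᵢ/Kᵢ = 1.656 — both > 1, two phases present.
Iterate (Newton) starting at V/F = 0.34:
  V/F = 0.340: g = 0.2873, g' = -1.054 → V/F = 0.613
  V/F = 0.613: g = 0.0065, g' = -1.089 → V/F = 0.619
Converged at V/F = 0.619.
Then V = V/F·F = 0.6186·93.6 = 57.9 mol/h and L = F − V = 35.7 mol/h.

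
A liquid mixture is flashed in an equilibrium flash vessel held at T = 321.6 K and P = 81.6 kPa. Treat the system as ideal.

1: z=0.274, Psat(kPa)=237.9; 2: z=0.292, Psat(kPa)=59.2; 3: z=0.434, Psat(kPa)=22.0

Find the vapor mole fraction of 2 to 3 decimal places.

y_2 = 0.219

Raoult's law: Kᵢ = Pᵢˢᵃᵗ/P = Pᵢˢᵃᵗ/81.6.
  K_1 = 237.9/81.6 = 2.91544, K_2 = 59.2/81.6 = 0.72549, K_3 = 22.0/81.6 = 0.26961
Material balance + equilibrium reduce to Σ zᵢ(Kᵢ−1)/(1+ψ(Kᵢ−1)) = 0.
Check two-phase: ΣzᵢKᵢ = 1.128 > 1 and Σzᵢ/Kᵢ = 2.106 > 1, so g(0) = 0.128 > 0 and g(1) = -1.106 < 0.
Newton–Raphson from ψ = 0.5:
  ψ = 0.500: g = -0.3242, g' = -0.866 → ψ = 0.126
  ψ = 0.126: g = -0.0092, g' = -0.957 → ψ = 0.116
Converged at ψ = 0.116.
Compositions from xᵢ = zᵢ/(1+ψ(Kᵢ−1)), yᵢ = Kᵢxᵢ:
  1: x = 0.224, y = 0.653
  2: x = 0.302, y = 0.219
  3: x = 0.474, y = 0.128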